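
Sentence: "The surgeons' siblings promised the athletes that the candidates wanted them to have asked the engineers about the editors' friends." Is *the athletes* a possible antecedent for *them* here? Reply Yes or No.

*them* is a pronoun; Principle B requires it to be free in its binding domain — the clause headed by 'wanted'.
— the athletes: object of the matrix clause; c-commands the pronoun but lies outside its binding domain — allowed.

Yes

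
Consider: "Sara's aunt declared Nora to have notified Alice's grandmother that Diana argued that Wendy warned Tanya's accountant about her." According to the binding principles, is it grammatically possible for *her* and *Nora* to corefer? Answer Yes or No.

*her* is a pronoun; Principle B requires it to be free in its binding domain — the clause headed by 'warned'.
— Nora: subject of the clause headed by 'notified'; c-commands the pronoun but lies outside its binding domain — allowed.

Yes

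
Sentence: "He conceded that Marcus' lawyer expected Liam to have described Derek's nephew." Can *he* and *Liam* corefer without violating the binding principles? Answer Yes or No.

No

*Liam* is an R-expression; Principle C requires it to be free (not bound by any c-commanding expression).
— he: subject of the matrix clause; the pronoun c-commands the R-expression — coreference blocked (Principle C).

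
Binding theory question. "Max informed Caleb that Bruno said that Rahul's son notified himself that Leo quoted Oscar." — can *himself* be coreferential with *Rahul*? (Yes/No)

No

*himself* is a reflexive; Principle A requires it to be bound within its binding domain — the clause headed by 'notified'.
— Rahul: possessor inside the subject DP of the clause headed by 'notified'; does not c-command the reflexive — cannot bind it (Principle A).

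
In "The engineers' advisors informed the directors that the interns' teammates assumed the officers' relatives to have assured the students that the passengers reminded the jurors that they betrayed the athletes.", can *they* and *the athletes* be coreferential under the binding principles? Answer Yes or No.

No

*the athletes* is an R-expression; Principle C requires it to be free (not bound by any c-commanding expression).
— they: subject of the clause headed by 'betrayed'; the pronoun c-commands the R-expression — coreference blocked (Principle C).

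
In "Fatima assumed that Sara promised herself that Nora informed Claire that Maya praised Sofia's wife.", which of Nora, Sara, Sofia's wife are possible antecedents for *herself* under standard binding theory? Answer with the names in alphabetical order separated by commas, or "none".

Sara

*herself* is a reflexive; Principle A requires it to be bound within its binding domain — the clause headed by 'promised'.
— Nora: subject of the clause headed by 'informed'; does not c-command the reflexive — cannot bind it (Principle A).
— Sara: subject of the clause headed by 'promised'; c-commands the reflexive within its binding domain — allowed (Principle A).
— Sofia's wife: object of the clause headed by 'praised'; does not c-command the reflexive — cannot bind it (Principle A).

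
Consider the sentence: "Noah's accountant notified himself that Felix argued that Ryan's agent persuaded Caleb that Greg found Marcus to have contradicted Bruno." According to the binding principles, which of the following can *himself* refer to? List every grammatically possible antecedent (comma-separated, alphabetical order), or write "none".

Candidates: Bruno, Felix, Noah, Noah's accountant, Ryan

Noah's accountant

*himself* is a reflexive; Principle A requires it to be bound within its binding domain — the matrix clause.
— Bruno: object of the clause headed by 'contradicted'; does not c-command the reflexive — cannot bind it (Principle A).
— Felix: subject of the clause headed by 'argued'; does not c-command the reflexive — cannot bind it (Principle A).
— Noah: possessor inside the subject DP of the matrix clause; does not c-command the reflexive — cannot bind it (Principle A).
— Noah's accountant: subject of the matrix clause; c-commands the reflexive within its binding domain — allowed (Principle A).
— Ryan: possessor inside the subject DP of the clause headed by 'persuaded'; does not c-command the reflexive — cannot bind it (Principle A).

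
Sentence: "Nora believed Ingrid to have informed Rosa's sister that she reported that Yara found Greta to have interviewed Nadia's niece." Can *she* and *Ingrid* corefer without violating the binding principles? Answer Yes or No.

Yes

*Ingrid* is an R-expression; Principle C requires it to be free (not bound by any c-commanding expression).
— she: subject of the clause headed by 'reported'; the pronoun does not c-command the R-expression — coreference allowed.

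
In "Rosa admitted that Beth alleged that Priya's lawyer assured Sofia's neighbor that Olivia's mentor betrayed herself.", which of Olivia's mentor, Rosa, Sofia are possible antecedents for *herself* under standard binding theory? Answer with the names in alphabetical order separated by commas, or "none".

*herself* is a reflexive; Principle A requires it to be bound within its binding domain — the clause headed by 'betrayed'.
— Olivia's mentor: subject of the clause headed by 'betrayed'; c-commands the reflexive within its binding domain — allowed (Principle A).
— Rosa: subject of the matrix clause; c-commands the reflexive but lies outside its binding domain — cannot bind it (Principle A).
— Sofia: possessor inside the object DP of the clause headed by 'assured'; does not c-command the reflexive — cannot bind it (Principle A).

Olivia's mentor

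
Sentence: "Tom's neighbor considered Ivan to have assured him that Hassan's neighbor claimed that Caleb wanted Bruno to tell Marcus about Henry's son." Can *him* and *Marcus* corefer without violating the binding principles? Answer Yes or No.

*Marcus* is an R-expression; Principle C requires it to be free (not bound by any c-commanding expression).
— him: object of the clause headed by 'assured'; the pronoun c-commands the R-expression — coreference blocked (Principle C).

No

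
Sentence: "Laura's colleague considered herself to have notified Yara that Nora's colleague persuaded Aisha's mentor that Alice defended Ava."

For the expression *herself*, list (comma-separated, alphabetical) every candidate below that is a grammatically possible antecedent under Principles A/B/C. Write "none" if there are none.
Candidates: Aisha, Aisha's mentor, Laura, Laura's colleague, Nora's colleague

Laura's colleague

*herself* is a reflexive; Principle A requires it to be bound within its binding domain — the matrix clause.
— Aisha: possessor inside the object DP of the clause headed by 'persuaded'; does not c-command the reflexive — cannot bind it (Principle A).
— Aisha's mentor: object of the clause headed by 'persuaded'; does not c-command the reflexive — cannot bind it (Principle A).
— Laura: possessor inside the subject DP of the matrix clause; does not c-command the reflexive — cannot bind it (Principle A).
— Laura's colleague: subject of the matrix clause; c-commands the reflexive within its binding domain — allowed (Principle A).
— Nora's colleague: subject of the clause headed by 'persuaded'; does not c-command the reflexive — cannot bind it (Principle A).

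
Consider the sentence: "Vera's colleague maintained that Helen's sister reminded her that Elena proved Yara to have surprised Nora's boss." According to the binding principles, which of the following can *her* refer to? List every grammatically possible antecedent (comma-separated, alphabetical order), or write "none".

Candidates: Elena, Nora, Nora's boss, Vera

*her* is a pronoun; Principle B requires it to be free in its binding domain — the clause headed by 'reminded'.
— Elena: subject of the clause headed by 'proved'; is c-commanded by the pronoun; coreference would bind this R-expression — blocked (Principle C).
— Nora: possessor inside the object DP of the clause headed by 'surprised'; is c-commanded by the pronoun; coreference would bind this R-expression — blocked (Principle C).
— Nora's boss: object of the clause headed by 'surprised'; is c-commanded by the pronoun; coreference would bind this R-expression — blocked (Principle C).
— Vera: possessor inside the subject DP of the matrix clause; does not c-command the pronoun — Principle B does not apply; allowed.

Vera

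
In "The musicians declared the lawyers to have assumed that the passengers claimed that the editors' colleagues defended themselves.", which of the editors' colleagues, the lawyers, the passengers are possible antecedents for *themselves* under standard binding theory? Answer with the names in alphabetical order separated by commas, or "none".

*themselves* is a reflexive; Principle A requires it to be bound within its binding domain — the clause headed by 'defended'.
— the editors' colleagues: subject of the clause headed by 'defended'; c-commands the reflexive within its binding domain — allowed (Principle A).
— the lawyers: subject of the clause headed by 'assumed'; c-commands the reflexive but lies outside its binding domain — cannot bind it (Principle A).
— the passengers: subject of the clause headed by 'claimed'; c-commands the reflexive but lies outside its binding domain — cannot bind it (Principle A).

the editors' colleagues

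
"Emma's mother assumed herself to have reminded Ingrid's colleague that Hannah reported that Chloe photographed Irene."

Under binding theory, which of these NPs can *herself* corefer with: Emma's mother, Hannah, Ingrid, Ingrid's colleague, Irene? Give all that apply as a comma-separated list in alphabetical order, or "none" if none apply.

Emma's mother

*herself* is a reflexive; Principle A requires it to be bound within its binding domain — the matrix clause.
— Emma's mother: subject of the matrix clause; c-commands the reflexive within its binding domain — allowed (Principle A).
— Hannah: subject of the clause headed by 'reported'; does not c-command the reflexive — cannot bind it (Principle A).
— Ingrid: possessor inside the object DP of the clause headed by 'reminded'; does not c-command the reflexive — cannot bind it (Principle A).
— Ingrid's colleague: object of the clause headed by 'reminded'; does not c-command the reflexive — cannot bind it (Principle A).
— Irene: object of the clause headed by 'photographed'; does not c-command the reflexive — cannot bind it (Principle A).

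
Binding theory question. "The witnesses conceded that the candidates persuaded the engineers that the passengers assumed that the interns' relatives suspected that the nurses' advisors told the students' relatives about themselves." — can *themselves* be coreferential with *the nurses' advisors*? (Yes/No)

*themselves* is a reflexive; Principle A requires it to be bound within its binding domain — the clause headed by 'told'.
— the nurses' advisors: subject of the clause headed by 'told'; c-commands the reflexive within its binding domain — allowed (Principle A).

Yes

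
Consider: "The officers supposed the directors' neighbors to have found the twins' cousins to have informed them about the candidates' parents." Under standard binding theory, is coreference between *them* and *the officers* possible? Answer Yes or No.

Yes

*the officers* is an R-expression; Principle C requires it to be free (not bound by any c-commanding expression).
— them: object of the clause headed by 'informed'; the pronoun does not c-command the R-expression — coreference allowed.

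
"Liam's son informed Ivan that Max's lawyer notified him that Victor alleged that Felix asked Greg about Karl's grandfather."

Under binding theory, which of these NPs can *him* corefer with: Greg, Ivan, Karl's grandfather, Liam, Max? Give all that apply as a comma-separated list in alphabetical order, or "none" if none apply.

Ivan, Liam, Max

*him* is a pronoun; Principle B requires it to be free in its binding domain — the clause headed by 'notified'.
— Greg: object of the clause headed by 'asked'; is c-commanded by the pronoun; coreference would bind this R-expression — blocked (Principle C).
— Ivan: object of the matrix clause; c-commands the pronoun but lies outside its binding domain — allowed.
— Karl's grandfather: second object of the clause headed by 'asked'; is c-commanded by the pronoun; coreference would bind this R-expression — blocked (Principle C).
— Liam: possessor inside the subject DP of the matrix clause; does not c-command the pronoun — Principle B does not apply; allowed.
— Max: possessor inside the subject DP of the clause headed by 'notified'; does not c-command the pronoun — Principle B does not apply; allowed.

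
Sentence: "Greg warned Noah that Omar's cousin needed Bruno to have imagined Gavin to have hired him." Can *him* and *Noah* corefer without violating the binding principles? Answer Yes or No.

Yes

*Noah* is an R-expression; Principle C requires it to be free (not bound by any c-commanding expression).
— him: object of the clause headed by 'hired'; the pronoun does not c-command the R-expression — coreference allowed.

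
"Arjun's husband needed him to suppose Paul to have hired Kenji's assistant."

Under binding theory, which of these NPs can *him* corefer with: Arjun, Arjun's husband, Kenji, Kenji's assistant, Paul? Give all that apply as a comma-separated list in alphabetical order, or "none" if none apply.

Arjun

*him* is a pronoun; Principle B requires it to be free in its binding domain — the matrix clause.
— Arjun: possessor inside the subject DP of the matrix clause; does not c-command the pronoun — Principle B does not apply; allowed.
— Arjun's husband: subject of the matrix clause; c-commands the pronoun within its binding domain — blocked (Principle B).
— Kenji: possessor inside the object DP of the clause headed by 'hired'; is c-commanded by the pronoun; coreference would bind this R-expression — blocked (Principle C).
— Kenji's assistant: object of the clause headed by 'hired'; is c-commanded by the pronoun; coreference would bind this R-expression — blocked (Principle C).
— Paul: subject of the clause headed by 'hired'; is c-commanded by the pronoun; coreference would bind this R-expression — blocked (Principle C).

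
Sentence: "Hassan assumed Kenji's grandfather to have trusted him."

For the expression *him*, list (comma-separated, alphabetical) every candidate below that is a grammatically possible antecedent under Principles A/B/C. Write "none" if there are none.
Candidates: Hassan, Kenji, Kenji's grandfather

Hassan, Kenji

*him* is a pronoun; Principle B requires it to be free in its binding domain — the clause headed by 'trusted'.
— Hassan: subject of the matrix clause; c-commands the pronoun but lies outside its binding domain — allowed.
— Kenji: possessor inside the subject DP of the clause headed by 'trusted'; does not c-command the pronoun — Principle B does not apply; allowed.
— Kenji's grandfather: subject of the clause headed by 'trusted'; c-commands the pronoun within its binding domain — blocked (Principle B).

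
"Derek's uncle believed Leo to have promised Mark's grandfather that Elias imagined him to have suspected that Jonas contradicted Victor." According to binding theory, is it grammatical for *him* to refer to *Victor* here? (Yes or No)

No

*Victor* is an R-expression; Principle C requires it to be free (not bound by any c-commanding expression).
— him: subject of the clause headed by 'suspected'; the pronoun c-commands the R-expression — coreference blocked (Principle C).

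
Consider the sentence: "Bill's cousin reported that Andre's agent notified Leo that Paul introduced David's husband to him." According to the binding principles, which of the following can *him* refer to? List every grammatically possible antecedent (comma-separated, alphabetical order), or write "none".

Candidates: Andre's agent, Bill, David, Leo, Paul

Andre's agent, Bill, David, Leo

*him* is a pronoun; Principle B requires it to be free in its binding domain — the clause headed by 'introduced'.
— Andre's agent: subject of the clause headed by 'notified'; c-commands the pronoun but lies outside its binding domain — allowed.
— Bill: possessor inside the subject DP of the matrix clause; does not c-command the pronoun — Principle B does not apply; allowed.
— David: possessor inside the object DP of the clause headed by 'introduced'; does not c-command the pronoun — Principle B does not apply; allowed.
— Leo: object of the clause headed by 'notified'; c-commands the pronoun but lies outside its binding domain — allowed.
— Paul: subject of the clause headed by 'introduced'; c-commands the pronoun within its binding domain — blocked (Principle B).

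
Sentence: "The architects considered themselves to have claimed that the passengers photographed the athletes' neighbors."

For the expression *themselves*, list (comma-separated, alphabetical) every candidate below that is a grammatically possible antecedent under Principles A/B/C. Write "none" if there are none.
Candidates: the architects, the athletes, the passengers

*themselves* is a reflexive; Principle A requires it to be bound within its binding domain — the matrix clause.
— the architects: subject of the matrix clause; c-commands the reflexive within its binding domain — allowed (Principle A).
— the athletes: possessor inside the object DP of the clause headed by 'photographed'; does not c-command the reflexive — cannot bind it (Principle A).
— the passengers: subject of the clause headed by 'photographed'; does not c-command the reflexive — cannot bind it (Principle A).

the architects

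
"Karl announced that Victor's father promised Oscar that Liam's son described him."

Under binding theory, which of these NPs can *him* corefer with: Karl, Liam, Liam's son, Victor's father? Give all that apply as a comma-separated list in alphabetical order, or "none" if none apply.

*him* is a pronoun; Principle B requires it to be free in its binding domain — the clause headed by 'described'.
— Karl: subject of the matrix clause; c-commands the pronoun but lies outside its binding domain — allowed.
— Liam: possessor inside the subject DP of the clause headed by 'described'; does not c-command the pronoun — Principle B does not apply; allowed.
— Liam's son: subject of the clause headed by 'described'; c-commands the pronoun within its binding domain — blocked (Principle B).
— Victor's father: subject of the clause headed by 'promised'; c-commands the pronoun but lies outside its binding domain — allowed.

Karl, Liam, Victor's father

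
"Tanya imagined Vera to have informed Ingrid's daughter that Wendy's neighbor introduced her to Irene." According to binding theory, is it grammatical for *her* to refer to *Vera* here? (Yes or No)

Yes

*Vera* is an R-expression; Principle C requires it to be free (not bound by any c-commanding expression).
— her: object of the clause headed by 'introduced'; the pronoun does not c-command the R-expression — coreference allowed.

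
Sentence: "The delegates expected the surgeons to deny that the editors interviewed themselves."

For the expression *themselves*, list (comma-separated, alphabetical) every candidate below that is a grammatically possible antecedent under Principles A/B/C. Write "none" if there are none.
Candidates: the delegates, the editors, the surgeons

the editors

*themselves* is a reflexive; Principle A requires it to be bound within its binding domain — the clause headed by 'interviewed'.
— the delegates: subject of the matrix clause; c-commands the reflexive but lies outside its binding domain — cannot bind it (Principle A).
— the editors: subject of the clause headed by 'interviewed'; c-commands the reflexive within its binding domain — allowed (Principle A).
— the surgeons: subject of the clause headed by 'deny'; c-commands the reflexive but lies outside its binding domain — cannot bind it (Principle A).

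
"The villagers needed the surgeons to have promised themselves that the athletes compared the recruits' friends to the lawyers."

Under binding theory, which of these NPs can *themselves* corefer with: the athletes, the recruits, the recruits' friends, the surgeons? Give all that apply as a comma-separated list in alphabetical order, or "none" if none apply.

*themselves* is a reflexive; Principle A requires it to be bound within its binding domain — the clause headed by 'promised'.
— the athletes: subject of the clause headed by 'compared'; does not c-command the reflexive — cannot bind it (Principle A).
— the recruits: possessor inside the object DP of the clause headed by 'compared'; does not c-command the reflexive — cannot bind it (Principle A).
— the recruits' friends: object of the clause headed by 'compared'; does not c-command the reflexive — cannot bind it (Principle A).
— the surgeons: subject of the clause headed by 'promised'; c-commands the reflexive within its binding domain — allowed (Principle A).

the surgeons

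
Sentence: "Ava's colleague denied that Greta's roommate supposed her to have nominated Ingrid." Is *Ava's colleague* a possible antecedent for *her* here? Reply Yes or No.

Yes

*her* is a pronoun; Principle B requires it to be free in its binding domain — the clause headed by 'supposed'.
— Ava's colleague: subject of the matrix clause; c-commands the pronoun but lies outside its binding domain — allowed.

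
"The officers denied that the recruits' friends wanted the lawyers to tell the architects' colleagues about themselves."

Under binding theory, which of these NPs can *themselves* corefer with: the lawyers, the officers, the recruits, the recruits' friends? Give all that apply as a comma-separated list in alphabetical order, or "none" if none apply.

the lawyers

*themselves* is a reflexive; Principle A requires it to be bound within its binding domain — the clause headed by 'tell'.
— the lawyers: subject of the clause headed by 'tell'; c-commands the reflexive within its binding domain — allowed (Principle A).
— the officers: subject of the matrix clause; c-commands the reflexive but lies outside its binding domain — cannot bind it (Principle A).
— the recruits: possessor inside the subject DP of the clause headed by 'wanted'; does not c-command the reflexive — cannot bind it (Principle A).
— the recruits' friends: subject of the clause headed by 'wanted'; c-commands the reflexive but lies outside its binding domain — cannot bind it (Principle A).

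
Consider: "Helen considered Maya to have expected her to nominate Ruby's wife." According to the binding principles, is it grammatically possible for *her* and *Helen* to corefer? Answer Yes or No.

Yes

*her* is a pronoun; Principle B requires it to be free in its binding domain — the clause headed by 'expected'.
— Helen: subject of the matrix clause; c-commands the pronoun but lies outside its binding domain — allowed.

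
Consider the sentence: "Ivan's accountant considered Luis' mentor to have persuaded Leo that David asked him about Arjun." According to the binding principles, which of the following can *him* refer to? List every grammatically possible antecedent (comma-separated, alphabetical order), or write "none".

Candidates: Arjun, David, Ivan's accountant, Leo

Ivan's accountant, Leo

*him* is a pronoun; Principle B requires it to be free in its binding domain — the clause headed by 'asked'.
— Arjun: second object of the clause headed by 'asked'; is c-commanded by the pronoun; coreference would bind this R-expression — blocked (Principle C).
— David: subject of the clause headed by 'asked'; c-commands the pronoun within its binding domain — blocked (Principle B).
— Ivan's accountant: subject of the matrix clause; c-commands the pronoun but lies outside its binding domain — allowed.
— Leo: object of the clause headed by 'persuaded'; c-commands the pronoun but lies outside its binding domain — allowed.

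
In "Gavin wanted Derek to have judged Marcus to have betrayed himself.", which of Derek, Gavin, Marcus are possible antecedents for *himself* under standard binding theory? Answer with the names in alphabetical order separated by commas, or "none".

*himself* is a reflexive; Principle A requires it to be bound within its binding domain — the clause headed by 'betrayed'.
— Derek: subject of the clause headed by 'judged'; c-commands the reflexive but lies outside its binding domain — cannot bind it (Principle A).
— Gavin: subject of the matrix clause; c-commands the reflexive but lies outside its binding domain — cannot bind it (Principle A).
— Marcus: subject of the clause headed by 'betrayed'; c-commands the reflexive within its binding domain — allowed (Principle A).

Marcus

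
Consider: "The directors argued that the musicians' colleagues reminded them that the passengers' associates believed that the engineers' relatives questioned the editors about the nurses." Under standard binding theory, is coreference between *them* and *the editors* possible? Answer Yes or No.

No

*the editors* is an R-expression; Principle C requires it to be free (not bound by any c-commanding expression).
— them: object of the clause headed by 'reminded'; the pronoun c-commands the R-expression — coreference blocked (Principle C).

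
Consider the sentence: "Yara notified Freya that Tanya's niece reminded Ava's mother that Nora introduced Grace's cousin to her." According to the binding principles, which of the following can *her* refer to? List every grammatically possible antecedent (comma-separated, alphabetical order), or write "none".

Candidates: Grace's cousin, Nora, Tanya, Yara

Tanya, Yara

*her* is a pronoun; Principle B requires it to be free in its binding domain — the clause headed by 'introduced'.
— Grace's cousin: object of the clause headed by 'introduced'; c-commands the pronoun within its binding domain — blocked (Principle B).
— Nora: subject of the clause headed by 'introduced'; c-commands the pronoun within its binding domain — blocked (Principle B).
— Tanya: possessor inside the subject DP of the clause headed by 'reminded'; does not c-command the pronoun — Principle B does not apply; allowed.
— Yara: subject of the matrix clause; c-commands the pronoun but lies outside its binding domain — allowed.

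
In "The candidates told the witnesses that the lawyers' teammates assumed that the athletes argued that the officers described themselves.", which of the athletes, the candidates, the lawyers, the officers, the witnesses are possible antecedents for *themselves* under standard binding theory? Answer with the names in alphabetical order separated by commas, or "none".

*themselves* is a reflexive; Principle A requires it to be bound within its binding domain — the clause headed by 'described'.
— the athletes: subject of the clause headed by 'argued'; c-commands the reflexive but lies outside its binding domain — cannot bind it (Principle A).
— the candidates: subject of the matrix clause; c-commands the reflexive but lies outside its binding domain — cannot bind it (Principle A).
— the lawyers: possessor inside the subject DP of the clause headed by 'assumed'; does not c-command the reflexive — cannot bind it (Principle A).
— the officers: subject of the clause headed by 'described'; c-commands the reflexive within its binding domain — allowed (Principle A).
— the witnesses: object of the matrix clause; c-commands the reflexive but lies outside its binding domain — cannot bind it (Principle A).

the officers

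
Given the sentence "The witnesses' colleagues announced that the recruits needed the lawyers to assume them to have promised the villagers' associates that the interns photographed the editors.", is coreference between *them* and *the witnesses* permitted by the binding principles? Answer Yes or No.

Yes

*them* is a pronoun; Principle B requires it to be free in its binding domain — the clause headed by 'assume'.
— the witnesses: possessor inside the subject DP of the matrix clause; does not c-command the pronoun — Principle B does not apply; allowed.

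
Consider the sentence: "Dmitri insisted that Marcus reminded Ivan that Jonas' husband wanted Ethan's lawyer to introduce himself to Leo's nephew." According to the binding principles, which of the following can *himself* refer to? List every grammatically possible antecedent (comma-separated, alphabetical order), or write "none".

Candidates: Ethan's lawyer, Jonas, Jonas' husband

Ethan's lawyer

*himself* is a reflexive; Principle A requires it to be bound within its binding domain — the clause headed by 'introduce'.
— Ethan's lawyer: subject of the clause headed by 'introduce'; c-commands the reflexive within its binding domain — allowed (Principle A).
— Jonas: possessor inside the subject DP of the clause headed by 'wanted'; does not c-command the reflexive — cannot bind it (Principle A).
— Jonas' husband: subject of the clause headed by 'wanted'; c-commands the reflexive but lies outside its binding domain — cannot bind it (Principle A).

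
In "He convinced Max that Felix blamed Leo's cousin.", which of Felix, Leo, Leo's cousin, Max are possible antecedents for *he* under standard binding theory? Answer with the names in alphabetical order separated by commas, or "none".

*he* is a pronoun; Principle B requires it to be free in its binding domain — the matrix clause.
— Felix: subject of the clause headed by 'blamed'; is c-commanded by the pronoun; coreference would bind this R-expression — blocked (Principle C).
— Leo: possessor inside the object DP of the clause headed by 'blamed'; is c-commanded by the pronoun; coreference would bind this R-expression — blocked (Principle C).
— Leo's cousin: object of the clause headed by 'blamed'; is c-commanded by the pronoun; coreference would bind this R-expression — blocked (Principle C).
— Max: object of the matrix clause; is c-commanded by the pronoun; coreference would bind this R-expression — blocked (Principle C).

none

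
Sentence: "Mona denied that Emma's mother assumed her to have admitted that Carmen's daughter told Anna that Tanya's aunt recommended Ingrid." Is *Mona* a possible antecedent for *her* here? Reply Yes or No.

Yes

*her* is a pronoun; Principle B requires it to be free in its binding domain — the clause headed by 'assumed'.
— Mona: subject of the matrix clause; c-commands the pronoun but lies outside its binding domain — allowed.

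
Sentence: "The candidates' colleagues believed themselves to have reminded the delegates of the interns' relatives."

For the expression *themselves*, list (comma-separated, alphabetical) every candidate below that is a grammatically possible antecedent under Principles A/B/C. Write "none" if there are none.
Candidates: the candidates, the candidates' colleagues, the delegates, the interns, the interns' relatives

*themselves* is a reflexive; Principle A requires it to be bound within its binding domain — the matrix clause.
— the candidates: possessor inside the subject DP of the matrix clause; does not c-command the reflexive — cannot bind it (Principle A).
— the candidates' colleagues: subject of the matrix clause; c-commands the reflexive within its binding domain — allowed (Principle A).
— the delegates: object of the clause headed by 'reminded'; does not c-command the reflexive — cannot bind it (Principle A).
— the interns: possessor inside the second object DP of the clause headed by 'reminded'; does not c-command the reflexive — cannot bind it (Principle A).
— the interns' relatives: second object of the clause headed by 'reminded'; does not c-command the reflexive — cannot bind it (Principle A).

the candidates' colleagues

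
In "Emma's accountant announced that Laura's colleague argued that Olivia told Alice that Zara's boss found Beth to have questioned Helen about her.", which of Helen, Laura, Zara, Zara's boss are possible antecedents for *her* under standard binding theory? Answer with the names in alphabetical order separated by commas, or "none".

Laura, Zara, Zara's boss

*her* is a pronoun; Principle B requires it to be free in its binding domain — the clause headed by 'questioned'.
— Helen: object of the clause headed by 'questioned'; c-commands the pronoun within its binding domain — blocked (Principle B).
— Laura: possessor inside the subject DP of the clause headed by 'argued'; does not c-command the pronoun — Principle B does not apply; allowed.
— Zara: possessor inside the subject DP of the clause headed by 'found'; does not c-command the pronoun — Principle B does not apply; allowed.
— Zara's boss: subject of the clause headed by 'found'; c-commands the pronoun but lies outside its binding domain — allowed.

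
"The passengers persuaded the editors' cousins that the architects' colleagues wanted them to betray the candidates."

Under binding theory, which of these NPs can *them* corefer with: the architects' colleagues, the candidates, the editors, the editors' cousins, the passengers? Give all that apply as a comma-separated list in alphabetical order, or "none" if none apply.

the editors, the editors' cousins, the passengers

*them* is a pronoun; Principle B requires it to be free in its binding domain — the clause headed by 'wanted'.
— the architects' colleagues: subject of the clause headed by 'wanted'; c-commands the pronoun within its binding domain — blocked (Principle B).
— the candidates: object of the clause headed by 'betray'; is c-commanded by the pronoun; coreference would bind this R-expression — blocked (Principle C).
— the editors: possessor inside the object DP of the matrix clause; does not c-command the pronoun — Principle B does not apply; allowed.
— the editors' cousins: object of the matrix clause; c-commands the pronoun but lies outside its binding domain — allowed.
— the passengers: subject of the matrix clause; c-commands the pronoun but lies outside its binding domain — allowed.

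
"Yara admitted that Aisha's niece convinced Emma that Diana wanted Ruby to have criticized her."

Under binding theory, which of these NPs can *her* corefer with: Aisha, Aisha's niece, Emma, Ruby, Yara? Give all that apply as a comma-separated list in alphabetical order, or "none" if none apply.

*her* is a pronoun; Principle B requires it to be free in its binding domain — the clause headed by 'criticized'.
— Aisha: possessor inside the subject DP of the clause headed by 'convinced'; does not c-command the pronoun — Principle B does not apply; allowed.
— Aisha's niece: subject of the clause headed by 'convinced'; c-commands the pronoun but lies outside its binding domain — allowed.
— Emma: object of the clause headed by 'convinced'; c-commands the pronoun but lies outside its binding domain — allowed.
— Ruby: subject of the clause headed by 'criticized'; c-commands the pronoun within its binding domain — blocked (Principle B).
— Yara: subject of the matrix clause; c-commands the pronoun but lies outside its binding domain — allowed.

Aisha, Aisha's niece, Emma, Yara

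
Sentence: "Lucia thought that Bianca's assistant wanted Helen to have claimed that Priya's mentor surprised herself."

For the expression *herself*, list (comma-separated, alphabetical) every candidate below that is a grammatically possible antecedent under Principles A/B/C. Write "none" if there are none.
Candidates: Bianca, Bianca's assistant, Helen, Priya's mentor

*herself* is a reflexive; Principle A requires it to be bound within its binding domain — the clause headed by 'surprised'.
— Bianca: possessor inside the subject DP of the clause headed by 'wanted'; does not c-command the reflexive — cannot bind it (Principle A).
— Bianca's assistant: subject of the clause headed by 'wanted'; c-commands the reflexive but lies outside its binding domain — cannot bind it (Principle A).
— Helen: subject of the clause headed by 'claimed'; c-commands the reflexive but lies outside its binding domain — cannot bind it (Principle A).
— Priya's mentor: subject of the clause headed by 'surprised'; c-commands the reflexive within its binding domain — allowed (Principle A).

Priya's mentor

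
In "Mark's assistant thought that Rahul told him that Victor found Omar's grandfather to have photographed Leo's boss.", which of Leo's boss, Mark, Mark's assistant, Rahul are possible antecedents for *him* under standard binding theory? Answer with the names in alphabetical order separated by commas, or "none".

*him* is a pronoun; Principle B requires it to be free in its binding domain — the clause headed by 'told'.
— Leo's boss: object of the clause headed by 'photographed'; is c-commanded by the pronoun; coreference would bind this R-expression — blocked (Principle C).
— Mark: possessor inside the subject DP of the matrix clause; does not c-command the pronoun — Principle B does not apply; allowed.
— Mark's assistant: subject of the matrix clause; c-commands the pronoun but lies outside its binding domain — allowed.
— Rahul: subject of the clause headed by 'told'; c-commands the pronoun within its binding domain — blocked (Principle B).

Mark, Mark's assistant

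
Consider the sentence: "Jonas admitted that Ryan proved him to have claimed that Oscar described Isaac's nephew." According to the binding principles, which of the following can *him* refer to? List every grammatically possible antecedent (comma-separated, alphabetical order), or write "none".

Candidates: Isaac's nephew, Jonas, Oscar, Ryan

*him* is a pronoun; Principle B requires it to be free in its binding domain — the clause headed by 'proved'.
— Isaac's nephew: object of the clause headed by 'described'; is c-commanded by the pronoun; coreference would bind this R-expression — blocked (Principle C).
— Jonas: subject of the matrix clause; c-commands the pronoun but lies outside its binding domain — allowed.
— Oscar: subject of the clause headed by 'described'; is c-commanded by the pronoun; coreference would bind this R-expression — blocked (Principle C).
— Ryan: subject of the clause headed by 'proved'; c-commands the pronoun within its binding domain — blocked (Principle B).

Jonas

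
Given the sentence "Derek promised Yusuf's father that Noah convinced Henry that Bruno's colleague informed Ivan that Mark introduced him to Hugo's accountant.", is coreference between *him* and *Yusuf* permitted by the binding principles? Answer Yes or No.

*him* is a pronoun; Principle B requires it to be free in its binding domain — the clause headed by 'introduced'.
— Yusuf: possessor inside the object DP of the matrix clause; does not c-command the pronoun — Principle B does not apply; allowed.

Yes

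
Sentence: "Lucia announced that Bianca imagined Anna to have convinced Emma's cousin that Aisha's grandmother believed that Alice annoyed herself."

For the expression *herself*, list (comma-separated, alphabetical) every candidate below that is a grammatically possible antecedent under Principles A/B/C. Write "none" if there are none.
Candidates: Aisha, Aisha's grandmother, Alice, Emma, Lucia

*herself* is a reflexive; Principle A requires it to be bound within its binding domain — the clause headed by 'annoyed'.
— Aisha: possessor inside the subject DP of the clause headed by 'believed'; does not c-command the reflexive — cannot bind it (Principle A).
— Aisha's grandmother: subject of the clause headed by 'believed'; c-commands the reflexive but lies outside its binding domain — cannot bind it (Principle A).
— Alice: subject of the clause headed by 'annoyed'; c-commands the reflexive within its binding domain — allowed (Principle A).
— Emma: possessor inside the object DP of the clause headed by 'convinced'; does not c-command the reflexive — cannot bind it (Principle A).
— Lucia: subject of the matrix clause; c-commands the reflexive but lies outside its binding domain — cannot bind it (Principle A).

Alice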